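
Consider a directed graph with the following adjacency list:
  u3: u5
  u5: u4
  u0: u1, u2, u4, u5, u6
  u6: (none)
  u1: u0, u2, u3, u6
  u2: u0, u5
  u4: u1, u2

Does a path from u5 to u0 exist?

Yes

Explore from u5.
Distance 1: reach u4.
Distance 2: reach u1, u2.
Distance 3: reach u0, u3, u6.
Found u0.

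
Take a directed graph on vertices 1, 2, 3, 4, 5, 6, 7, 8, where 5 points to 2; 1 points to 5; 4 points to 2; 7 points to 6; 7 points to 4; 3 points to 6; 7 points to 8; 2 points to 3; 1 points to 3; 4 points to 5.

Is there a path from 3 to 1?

Explore from 3.
Distance 1: reach 6.
The search from 3 is exhausted; no directed path reaches 1.

No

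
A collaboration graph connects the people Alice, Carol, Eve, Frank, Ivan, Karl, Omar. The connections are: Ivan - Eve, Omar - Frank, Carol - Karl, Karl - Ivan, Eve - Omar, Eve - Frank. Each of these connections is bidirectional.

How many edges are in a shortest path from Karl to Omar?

Distance 0: Karl.
Distance 1: Carol, Ivan.
Distance 2: Eve.
Distance 3: Frank, Omar — contains Omar.

3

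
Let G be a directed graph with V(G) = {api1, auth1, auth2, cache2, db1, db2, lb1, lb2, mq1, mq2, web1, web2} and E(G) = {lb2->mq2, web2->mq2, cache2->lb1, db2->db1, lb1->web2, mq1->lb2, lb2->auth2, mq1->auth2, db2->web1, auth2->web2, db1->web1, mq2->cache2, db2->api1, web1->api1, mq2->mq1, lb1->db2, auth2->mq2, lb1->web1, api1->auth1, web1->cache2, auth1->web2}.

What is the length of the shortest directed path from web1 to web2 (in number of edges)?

3

Distance 0: web1.
Distance 1: api1, cache2.
Distance 2: auth1, lb1.
Distance 3: db2, web2 — contains web2.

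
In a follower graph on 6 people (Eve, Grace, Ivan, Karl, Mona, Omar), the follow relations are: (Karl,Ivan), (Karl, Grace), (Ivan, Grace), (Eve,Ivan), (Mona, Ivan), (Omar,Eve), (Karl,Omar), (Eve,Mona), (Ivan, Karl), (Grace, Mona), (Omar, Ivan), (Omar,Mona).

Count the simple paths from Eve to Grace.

4

Eve→Ivan→Grace
Eve→Ivan→Karl→Grace
Eve→Mona→Ivan→Grace
Eve→Mona→Ivan→Karl→Grace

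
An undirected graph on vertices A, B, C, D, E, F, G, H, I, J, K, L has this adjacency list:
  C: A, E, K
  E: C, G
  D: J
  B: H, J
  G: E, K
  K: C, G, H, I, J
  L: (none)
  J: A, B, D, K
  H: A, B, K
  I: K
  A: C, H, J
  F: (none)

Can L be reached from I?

Explore from I.
Distance 1: reach K.
Distance 2: reach C, G, H, J.
Distance 3: reach A, B, D, E.
The search is exhausted without reaching L; it lies in a different component.

No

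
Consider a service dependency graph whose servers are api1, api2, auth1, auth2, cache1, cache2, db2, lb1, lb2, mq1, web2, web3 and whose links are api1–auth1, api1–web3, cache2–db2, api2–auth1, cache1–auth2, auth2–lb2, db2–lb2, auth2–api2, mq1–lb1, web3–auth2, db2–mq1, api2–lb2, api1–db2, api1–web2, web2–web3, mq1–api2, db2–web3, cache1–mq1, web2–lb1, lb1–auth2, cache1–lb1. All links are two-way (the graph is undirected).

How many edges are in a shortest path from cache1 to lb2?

Distance 0: cache1.
Distance 1: auth2, lb1, mq1.
Distance 2: api2, db2, lb2, web2, web3 — contains lb2.

2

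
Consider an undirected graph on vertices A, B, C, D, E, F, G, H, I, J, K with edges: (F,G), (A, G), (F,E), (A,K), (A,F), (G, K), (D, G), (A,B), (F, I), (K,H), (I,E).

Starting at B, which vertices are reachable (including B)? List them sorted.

Start at B.
Its neighbours: A.
Then their neighbours: F, G, K.
Then next layer: D, E, H, I.
Nothing further is reachable.

A, B, D, E, F, G, H, I, K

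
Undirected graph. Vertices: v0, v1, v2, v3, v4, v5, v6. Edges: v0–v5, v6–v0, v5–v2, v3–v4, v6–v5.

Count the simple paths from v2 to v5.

v2–v5

1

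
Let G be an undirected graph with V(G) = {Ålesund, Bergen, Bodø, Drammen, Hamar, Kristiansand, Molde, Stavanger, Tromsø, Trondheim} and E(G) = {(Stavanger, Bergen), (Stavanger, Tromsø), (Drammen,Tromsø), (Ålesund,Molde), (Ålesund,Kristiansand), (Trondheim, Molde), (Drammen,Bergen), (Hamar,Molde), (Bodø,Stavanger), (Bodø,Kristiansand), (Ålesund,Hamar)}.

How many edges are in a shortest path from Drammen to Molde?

Distance 0: Drammen.
Distance 1: Bergen, Tromsø.
Distance 2: Stavanger.
Distance 3: Bodø.
Distance 4: Kristiansand.
Distance 5: Ålesund.
Distance 6: Hamar, Molde — contains Molde.

6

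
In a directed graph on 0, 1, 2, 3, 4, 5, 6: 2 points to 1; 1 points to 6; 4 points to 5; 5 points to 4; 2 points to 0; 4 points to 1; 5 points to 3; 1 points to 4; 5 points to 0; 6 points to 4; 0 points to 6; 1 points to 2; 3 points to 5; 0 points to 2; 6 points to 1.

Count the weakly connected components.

1

From 0: component {0, 1, 2, 3, 4, 5, 6}.
That's 1 component.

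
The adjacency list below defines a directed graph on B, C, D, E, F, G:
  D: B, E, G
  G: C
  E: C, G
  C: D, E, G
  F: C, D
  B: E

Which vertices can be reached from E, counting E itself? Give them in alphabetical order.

B, C, D, E, G

Start at E.
Its neighbours: C, G.
Then their neighbours: D.
Then next layer: B.
Nothing further is reachable.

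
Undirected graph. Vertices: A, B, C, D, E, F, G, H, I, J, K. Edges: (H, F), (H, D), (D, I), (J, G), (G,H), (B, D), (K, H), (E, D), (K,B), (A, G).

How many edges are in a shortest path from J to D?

Distance 0: J.
Distance 1: G.
Distance 2: A, H.
Distance 3: D, F, K — contains D.

3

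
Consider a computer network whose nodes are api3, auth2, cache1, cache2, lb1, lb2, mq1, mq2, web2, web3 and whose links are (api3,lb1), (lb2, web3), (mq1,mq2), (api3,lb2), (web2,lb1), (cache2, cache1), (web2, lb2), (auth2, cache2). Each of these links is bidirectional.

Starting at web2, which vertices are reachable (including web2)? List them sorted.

api3, lb1, lb2, web2, web3

Start at web2.
Its neighbours: lb1, lb2.
Then their neighbours: api3, web3.
Nothing further is reachable.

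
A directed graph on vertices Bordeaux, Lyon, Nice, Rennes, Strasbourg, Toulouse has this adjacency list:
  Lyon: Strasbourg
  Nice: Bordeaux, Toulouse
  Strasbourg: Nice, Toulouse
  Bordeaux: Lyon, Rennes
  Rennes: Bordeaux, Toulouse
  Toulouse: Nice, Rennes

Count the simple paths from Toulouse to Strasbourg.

Toulouse→Nice→Bordeaux→Lyon→Strasbourg
Toulouse→Rennes→Bordeaux→Lyon→Strasbourg

2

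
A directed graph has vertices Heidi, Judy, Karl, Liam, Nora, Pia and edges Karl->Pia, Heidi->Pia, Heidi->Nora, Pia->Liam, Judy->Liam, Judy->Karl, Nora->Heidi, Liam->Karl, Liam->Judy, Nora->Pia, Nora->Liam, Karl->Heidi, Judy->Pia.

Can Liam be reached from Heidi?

Yes

Explore from Heidi.
Distance 1: reach Nora, Pia.
Distance 2: reach Liam.
Found Liam.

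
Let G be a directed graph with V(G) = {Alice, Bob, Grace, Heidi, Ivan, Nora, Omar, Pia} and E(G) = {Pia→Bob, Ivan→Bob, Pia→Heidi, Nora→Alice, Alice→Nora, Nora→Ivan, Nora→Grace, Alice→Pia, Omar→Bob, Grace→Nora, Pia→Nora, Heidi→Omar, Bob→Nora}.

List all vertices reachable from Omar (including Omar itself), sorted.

Start at Omar.
Its neighbours: Bob.
Then their neighbours: Nora.
Then next layer: Alice, Grace, Ivan.
Then next layer: Pia.
Then next layer: Heidi.
Every vertex is now reached.

Alice, Bob, Grace, Heidi, Ivan, Nora, Omar, Pia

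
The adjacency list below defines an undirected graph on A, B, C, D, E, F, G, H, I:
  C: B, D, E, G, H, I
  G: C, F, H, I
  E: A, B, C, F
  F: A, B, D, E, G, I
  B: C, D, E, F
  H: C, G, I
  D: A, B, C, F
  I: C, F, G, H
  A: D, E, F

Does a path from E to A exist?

Explore from E.
Distance 1: reach A, B, C, F.
Found A.

Yes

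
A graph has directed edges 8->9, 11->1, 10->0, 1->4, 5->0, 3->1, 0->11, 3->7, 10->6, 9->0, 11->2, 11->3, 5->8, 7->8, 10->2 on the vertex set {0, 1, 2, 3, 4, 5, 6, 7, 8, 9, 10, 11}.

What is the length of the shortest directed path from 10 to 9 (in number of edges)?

Distance 0: 10.
Distance 1: 0, 2, 6.
Distance 2: 11.
Distance 3: 1, 3.
Distance 4: 4, 7.
Distance 5: 8.
Distance 6: 9 — contains 9.

6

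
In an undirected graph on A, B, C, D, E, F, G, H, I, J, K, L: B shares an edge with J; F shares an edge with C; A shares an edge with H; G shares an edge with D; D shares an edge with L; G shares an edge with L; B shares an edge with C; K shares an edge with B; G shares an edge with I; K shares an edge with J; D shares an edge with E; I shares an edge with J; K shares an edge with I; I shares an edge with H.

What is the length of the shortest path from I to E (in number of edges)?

Distance 0: I.
Distance 1: G, H, J, K.
Distance 2: A, B, D, L.
Distance 3: C, E — contains E.

3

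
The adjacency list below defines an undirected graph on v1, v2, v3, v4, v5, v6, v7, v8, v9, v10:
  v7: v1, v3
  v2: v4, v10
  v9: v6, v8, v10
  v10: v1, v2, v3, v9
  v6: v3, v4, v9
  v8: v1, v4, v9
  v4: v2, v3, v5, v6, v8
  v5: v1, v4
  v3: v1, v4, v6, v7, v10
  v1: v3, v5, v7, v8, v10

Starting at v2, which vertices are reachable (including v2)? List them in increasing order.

v1, v2, v3, v4, v5, v6, v7, v8, v9, v10

Start at v2.
Its neighbours: v4, v10.
Then their neighbours: v1, v3, v5, v6, v8, v9.
Then next layer: v7.
Every vertex is now reached.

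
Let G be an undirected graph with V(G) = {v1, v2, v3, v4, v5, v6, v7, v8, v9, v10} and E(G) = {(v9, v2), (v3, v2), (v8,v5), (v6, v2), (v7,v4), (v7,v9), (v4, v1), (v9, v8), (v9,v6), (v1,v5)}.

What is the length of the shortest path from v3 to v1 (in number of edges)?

Distance 0: v3.
Distance 1: v2.
Distance 2: v6, v9.
Distance 3: v7, v8.
Distance 4: v4, v5.
Distance 5: v1 — contains v1.

5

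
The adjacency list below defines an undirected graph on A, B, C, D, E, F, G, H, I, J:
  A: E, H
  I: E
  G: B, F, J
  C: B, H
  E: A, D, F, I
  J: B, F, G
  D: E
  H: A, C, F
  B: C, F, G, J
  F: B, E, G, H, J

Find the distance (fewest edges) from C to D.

4

Distance 0: C.
Distance 1: B, H.
Distance 2: A, F, G, J.
Distance 3: E.
Distance 4: D, I — contains D.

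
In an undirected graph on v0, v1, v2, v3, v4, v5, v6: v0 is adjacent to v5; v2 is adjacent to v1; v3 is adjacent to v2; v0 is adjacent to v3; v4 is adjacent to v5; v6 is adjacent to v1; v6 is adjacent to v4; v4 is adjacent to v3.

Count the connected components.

1

From v0: component {v0, v1, v2, v3, v4, v5, v6}.
That's 1 component.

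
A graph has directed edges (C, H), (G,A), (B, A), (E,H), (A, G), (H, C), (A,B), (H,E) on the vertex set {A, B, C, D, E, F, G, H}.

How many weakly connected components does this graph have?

From A: component {A, B, G}.
From C: component {C, E, H}.
From D: component {D}.
From F: component {F}.
That's 4 components.

4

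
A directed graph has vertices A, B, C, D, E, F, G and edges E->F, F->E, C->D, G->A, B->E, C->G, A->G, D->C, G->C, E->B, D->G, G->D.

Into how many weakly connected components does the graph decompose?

2

From A: component {A, C, D, G}.
From B: component {B, E, F}.
That's 2 components.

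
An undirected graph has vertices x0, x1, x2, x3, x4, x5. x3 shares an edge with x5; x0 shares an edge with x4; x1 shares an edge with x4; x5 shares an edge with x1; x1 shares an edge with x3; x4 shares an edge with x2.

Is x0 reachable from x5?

Explore from x5.
Distance 1: reach x1, x3.
Distance 2: reach x4.
Distance 3: reach x0, x2.
Found x0.

Yes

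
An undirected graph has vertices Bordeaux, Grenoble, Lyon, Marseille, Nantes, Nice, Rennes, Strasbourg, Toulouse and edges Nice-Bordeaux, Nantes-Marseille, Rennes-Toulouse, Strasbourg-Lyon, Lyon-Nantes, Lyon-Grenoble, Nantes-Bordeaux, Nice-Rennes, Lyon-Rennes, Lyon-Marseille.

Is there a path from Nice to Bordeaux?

Yes

Explore from Nice.
Distance 1: reach Bordeaux, Rennes.
Found Bordeaux.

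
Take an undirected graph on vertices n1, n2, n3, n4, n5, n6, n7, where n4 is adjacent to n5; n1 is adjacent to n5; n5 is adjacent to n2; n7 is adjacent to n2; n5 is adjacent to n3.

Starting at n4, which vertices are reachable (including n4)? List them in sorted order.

n1, n2, n3, n4, n5, n7

Start at n4.
Its neighbours: n5.
Then their neighbours: n1, n2, n3.
Then next layer: n7.
Nothing further is reachable.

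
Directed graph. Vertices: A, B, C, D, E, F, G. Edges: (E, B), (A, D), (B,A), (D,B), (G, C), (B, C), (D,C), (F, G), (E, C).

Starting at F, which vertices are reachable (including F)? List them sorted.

Start at F.
Its neighbours: G.
Then their neighbours: C.
Nothing further is reachable.

C, F, G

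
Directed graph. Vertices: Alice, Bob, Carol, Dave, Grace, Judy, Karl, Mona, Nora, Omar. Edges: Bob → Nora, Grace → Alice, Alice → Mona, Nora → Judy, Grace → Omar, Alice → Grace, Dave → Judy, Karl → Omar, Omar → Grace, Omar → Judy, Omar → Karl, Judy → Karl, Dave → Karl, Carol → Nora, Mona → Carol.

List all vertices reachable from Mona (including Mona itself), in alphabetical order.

Start at Mona.
Its neighbours: Carol.
Then their neighbours: Nora.
Then next layer: Judy.
Then next layer: Karl.
Then next layer: Omar.
Then next layer: Grace.
Then next layer: Alice.
Nothing further is reachable.

Alice, Carol, Grace, Judy, Karl, Mona, Nora, Omar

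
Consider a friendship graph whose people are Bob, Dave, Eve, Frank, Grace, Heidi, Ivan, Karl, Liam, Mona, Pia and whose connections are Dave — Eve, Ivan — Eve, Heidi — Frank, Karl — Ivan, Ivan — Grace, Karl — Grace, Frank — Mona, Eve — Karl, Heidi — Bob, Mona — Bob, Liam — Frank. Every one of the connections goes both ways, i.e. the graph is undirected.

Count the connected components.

From Bob: component {Bob, Frank, Heidi, Liam, Mona}.
From Dave: component {Dave, Eve, Grace, Ivan, Karl}.
From Pia: component {Pia}.
That's 3 components.

3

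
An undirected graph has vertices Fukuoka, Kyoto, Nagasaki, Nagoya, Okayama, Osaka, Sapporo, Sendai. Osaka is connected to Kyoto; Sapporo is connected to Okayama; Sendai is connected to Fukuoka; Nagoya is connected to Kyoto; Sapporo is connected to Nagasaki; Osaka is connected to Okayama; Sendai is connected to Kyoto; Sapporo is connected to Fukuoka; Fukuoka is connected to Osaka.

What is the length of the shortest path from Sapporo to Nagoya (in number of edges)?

Distance 0: Sapporo.
Distance 1: Fukuoka, Nagasaki, Okayama.
Distance 2: Osaka, Sendai.
Distance 3: Kyoto.
Distance 4: Nagoya — contains Nagoya.

4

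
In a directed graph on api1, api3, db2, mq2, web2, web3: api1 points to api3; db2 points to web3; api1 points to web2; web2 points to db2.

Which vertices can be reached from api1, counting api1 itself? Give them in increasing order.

Start at api1.
Its neighbours: api3, web2.
Then their neighbours: db2.
Then next layer: web3.
Nothing further is reachable.

api1, api3, db2, web2, web3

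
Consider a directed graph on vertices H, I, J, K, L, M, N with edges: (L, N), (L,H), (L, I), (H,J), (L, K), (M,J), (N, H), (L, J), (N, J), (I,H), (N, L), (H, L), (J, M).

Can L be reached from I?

Yes

Explore from I.
Distance 1: reach H.
Distance 2: reach J, L.
Found L.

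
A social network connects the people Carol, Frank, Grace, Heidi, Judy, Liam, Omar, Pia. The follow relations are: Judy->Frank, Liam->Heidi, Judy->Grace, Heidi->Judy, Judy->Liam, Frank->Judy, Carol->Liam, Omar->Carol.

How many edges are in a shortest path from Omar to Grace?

5

Distance 0: Omar.
Distance 1: Carol.
Distance 2: Liam.
Distance 3: Heidi.
Distance 4: Judy.
Distance 5: Frank, Grace — contains Grace.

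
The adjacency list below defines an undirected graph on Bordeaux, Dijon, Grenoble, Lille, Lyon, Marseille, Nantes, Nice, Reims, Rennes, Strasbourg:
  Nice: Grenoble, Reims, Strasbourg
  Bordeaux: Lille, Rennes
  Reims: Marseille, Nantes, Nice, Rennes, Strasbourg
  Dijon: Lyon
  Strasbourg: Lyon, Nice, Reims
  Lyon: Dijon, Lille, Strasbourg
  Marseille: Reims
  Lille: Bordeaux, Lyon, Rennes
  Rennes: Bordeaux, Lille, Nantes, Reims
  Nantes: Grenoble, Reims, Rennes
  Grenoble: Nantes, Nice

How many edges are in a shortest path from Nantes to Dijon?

Distance 0: Nantes.
Distance 1: Grenoble, Reims, Rennes.
Distance 2: Bordeaux, Lille, Marseille, Nice, Strasbourg.
Distance 3: Lyon.
Distance 4: Dijon — contains Dijon.

4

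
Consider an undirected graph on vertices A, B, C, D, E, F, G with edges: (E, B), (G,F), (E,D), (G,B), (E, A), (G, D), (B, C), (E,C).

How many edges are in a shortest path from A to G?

3

Distance 0: A.
Distance 1: E.
Distance 2: B, C, D.
Distance 3: G — contains G.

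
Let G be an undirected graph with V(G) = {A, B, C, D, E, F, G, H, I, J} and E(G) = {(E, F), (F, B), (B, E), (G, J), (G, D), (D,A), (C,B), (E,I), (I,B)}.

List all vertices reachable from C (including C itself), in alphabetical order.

Start at C.
Its neighbours: B.
Then their neighbours: E, F, I.
Nothing further is reachable.

B, C, E, F, I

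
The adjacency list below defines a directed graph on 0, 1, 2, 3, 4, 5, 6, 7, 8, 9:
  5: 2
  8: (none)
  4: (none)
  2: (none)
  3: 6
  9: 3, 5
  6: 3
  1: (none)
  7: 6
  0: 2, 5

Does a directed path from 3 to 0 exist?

Explore from 3.
Distance 1: reach 6.
The search from 3 is exhausted; no directed path reaches 0.

No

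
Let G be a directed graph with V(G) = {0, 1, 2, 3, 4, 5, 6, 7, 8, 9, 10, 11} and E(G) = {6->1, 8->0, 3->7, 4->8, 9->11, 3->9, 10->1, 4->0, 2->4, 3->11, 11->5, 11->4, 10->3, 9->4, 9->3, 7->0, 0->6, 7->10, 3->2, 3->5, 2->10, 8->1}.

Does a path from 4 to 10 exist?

No

Explore from 4.
Distance 1: reach 0, 8.
Distance 2: reach 1, 6.
The search from 4 is exhausted; no directed path reaches 10.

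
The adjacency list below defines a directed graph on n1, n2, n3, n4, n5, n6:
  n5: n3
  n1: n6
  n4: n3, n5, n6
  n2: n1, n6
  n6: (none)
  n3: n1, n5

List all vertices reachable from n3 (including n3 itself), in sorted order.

Start at n3.
Its neighbours: n1, n5.
Then their neighbours: n6.
Nothing further is reachable.

n1, n3, n5, n6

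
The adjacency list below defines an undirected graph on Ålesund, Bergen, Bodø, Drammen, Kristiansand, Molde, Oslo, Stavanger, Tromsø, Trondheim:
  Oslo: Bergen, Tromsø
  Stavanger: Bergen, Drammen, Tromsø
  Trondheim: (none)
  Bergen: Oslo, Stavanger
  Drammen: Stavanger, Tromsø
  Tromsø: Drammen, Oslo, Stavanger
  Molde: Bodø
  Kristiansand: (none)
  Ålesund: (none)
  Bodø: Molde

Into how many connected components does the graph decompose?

5

From Ålesund: component {Ålesund}.
From Bergen: component {Bergen, Drammen, Oslo, Stavanger, Tromsø}.
From Bodø: component {Bodø, Molde}.
From Kristiansand: component {Kristiansand}.
From Trondheim: component {Trondheim}.
That's 5 components.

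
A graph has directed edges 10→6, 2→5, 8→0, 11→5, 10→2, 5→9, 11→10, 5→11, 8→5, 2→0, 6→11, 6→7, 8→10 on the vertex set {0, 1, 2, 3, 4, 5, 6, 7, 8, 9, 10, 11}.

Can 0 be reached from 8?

Explore from 8.
Distance 1: reach 0, 5, 10.
Found 0.

Yes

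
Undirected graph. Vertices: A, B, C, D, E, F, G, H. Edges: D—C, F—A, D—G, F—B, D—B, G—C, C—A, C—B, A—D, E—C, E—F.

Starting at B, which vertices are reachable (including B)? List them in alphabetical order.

A, B, C, D, E, F, G

Start at B.
Its neighbours: C, D, F.
Then their neighbours: A, E, G.
Nothing further is reachable.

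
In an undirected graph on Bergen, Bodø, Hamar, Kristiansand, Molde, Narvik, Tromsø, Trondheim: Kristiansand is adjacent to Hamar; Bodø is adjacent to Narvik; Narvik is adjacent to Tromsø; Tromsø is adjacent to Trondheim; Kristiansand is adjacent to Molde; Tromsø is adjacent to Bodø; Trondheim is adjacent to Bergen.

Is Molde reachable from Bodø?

No

Explore from Bodø.
Distance 1: reach Narvik, Tromsø.
Distance 2: reach Trondheim.
Distance 3: reach Bergen.
The search is exhausted without reaching Molde; it lies in a different component.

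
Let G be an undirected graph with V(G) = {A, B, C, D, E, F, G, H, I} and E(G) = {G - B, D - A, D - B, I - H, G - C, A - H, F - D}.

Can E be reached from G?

Explore from G.
Distance 1: reach B, C.
Distance 2: reach D.
Distance 3: reach A, F.
Distance 4: reach H.
Distance 5: reach I.
The search is exhausted without reaching E; it lies in a different component.

No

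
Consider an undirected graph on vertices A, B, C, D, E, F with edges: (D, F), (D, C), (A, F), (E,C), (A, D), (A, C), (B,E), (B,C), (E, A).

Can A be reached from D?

Explore from D.
Distance 1: reach A, C, F.
Found A.

Yes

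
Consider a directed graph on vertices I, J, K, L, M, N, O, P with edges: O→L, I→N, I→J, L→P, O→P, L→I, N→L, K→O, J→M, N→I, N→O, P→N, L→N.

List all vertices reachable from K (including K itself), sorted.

Start at K.
Its neighbours: O.
Then their neighbours: L, P.
Then next layer: I, N.
Then next layer: J.
Then next layer: M.
Every vertex is now reached.

I, J, K, L, M, N, O, P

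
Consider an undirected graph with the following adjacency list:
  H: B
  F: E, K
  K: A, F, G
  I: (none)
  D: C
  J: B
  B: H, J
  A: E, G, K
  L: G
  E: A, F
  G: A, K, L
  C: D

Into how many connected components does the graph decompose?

4

From A: component {A, E, F, G, K, L}.
From B: component {B, H, J}.
From C: component {C, D}.
From I: component {I}.
That's 4 components.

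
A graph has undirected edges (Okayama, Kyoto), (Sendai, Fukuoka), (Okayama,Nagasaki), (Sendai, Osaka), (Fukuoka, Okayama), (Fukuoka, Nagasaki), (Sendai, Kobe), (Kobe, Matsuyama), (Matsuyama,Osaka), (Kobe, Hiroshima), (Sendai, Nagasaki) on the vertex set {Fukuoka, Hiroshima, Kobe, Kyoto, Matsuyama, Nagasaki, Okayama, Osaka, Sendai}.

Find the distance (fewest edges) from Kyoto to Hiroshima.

Distance 0: Kyoto.
Distance 1: Okayama.
Distance 2: Fukuoka, Nagasaki.
Distance 3: Sendai.
Distance 4: Kobe, Osaka.
Distance 5: Hiroshima, Matsuyama — contains Hiroshima.

5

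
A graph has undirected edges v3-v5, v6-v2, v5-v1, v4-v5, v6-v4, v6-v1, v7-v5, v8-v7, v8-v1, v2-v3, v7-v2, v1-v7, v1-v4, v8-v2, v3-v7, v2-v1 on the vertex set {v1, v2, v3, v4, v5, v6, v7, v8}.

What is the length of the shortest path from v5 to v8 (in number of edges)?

2

Distance 0: v5.
Distance 1: v1, v3, v4, v7.
Distance 2: v2, v6, v8 — contains v8.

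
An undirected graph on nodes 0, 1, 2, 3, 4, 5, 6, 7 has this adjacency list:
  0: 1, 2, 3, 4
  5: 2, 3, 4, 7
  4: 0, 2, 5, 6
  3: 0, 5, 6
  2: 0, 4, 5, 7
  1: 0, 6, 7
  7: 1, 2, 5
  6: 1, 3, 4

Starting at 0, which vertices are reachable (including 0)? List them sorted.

Start at 0.
Its neighbours: 1, 2, 3, 4.
Then their neighbours: 5, 6, 7.
Every vertex is now reached.

0, 1, 2, 3, 4, 5, 6, 7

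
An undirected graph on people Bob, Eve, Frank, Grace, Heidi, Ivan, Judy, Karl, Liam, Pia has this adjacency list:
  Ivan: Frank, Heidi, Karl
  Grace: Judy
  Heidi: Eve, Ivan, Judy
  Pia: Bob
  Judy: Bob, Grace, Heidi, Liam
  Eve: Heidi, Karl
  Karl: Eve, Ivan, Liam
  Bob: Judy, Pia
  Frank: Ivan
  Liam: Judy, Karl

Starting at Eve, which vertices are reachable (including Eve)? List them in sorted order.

Bob, Eve, Frank, Grace, Heidi, Ivan, Judy, Karl, Liam, Pia

Start at Eve.
Its neighbours: Heidi, Karl.
Then their neighbours: Ivan, Judy, Liam.
Then next layer: Bob, Frank, Grace.
Then next layer: Pia.
Every vertex is now reached.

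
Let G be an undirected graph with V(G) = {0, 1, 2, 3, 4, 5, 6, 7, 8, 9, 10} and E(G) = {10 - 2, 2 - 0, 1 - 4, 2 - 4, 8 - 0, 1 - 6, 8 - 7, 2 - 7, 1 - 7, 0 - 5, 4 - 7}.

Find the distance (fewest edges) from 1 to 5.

Distance 0: 1.
Distance 1: 4, 6, 7.
Distance 2: 2, 8.
Distance 3: 0, 10.
Distance 4: 5 — contains 5.

4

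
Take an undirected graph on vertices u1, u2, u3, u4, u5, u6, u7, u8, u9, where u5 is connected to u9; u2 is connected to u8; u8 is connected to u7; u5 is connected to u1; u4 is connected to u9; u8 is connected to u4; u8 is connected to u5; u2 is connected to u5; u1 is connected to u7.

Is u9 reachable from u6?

u6 has no edges, so nothing is reachable from it.

No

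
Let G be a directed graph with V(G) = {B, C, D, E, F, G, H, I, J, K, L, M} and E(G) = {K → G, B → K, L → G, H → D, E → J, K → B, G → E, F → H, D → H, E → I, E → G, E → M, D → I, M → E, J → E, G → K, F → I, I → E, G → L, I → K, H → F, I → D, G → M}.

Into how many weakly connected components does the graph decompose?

2

From B: component {B, D, E, F, G, H, I, J, K, L, M}.
From C: component {C}.
That's 2 components.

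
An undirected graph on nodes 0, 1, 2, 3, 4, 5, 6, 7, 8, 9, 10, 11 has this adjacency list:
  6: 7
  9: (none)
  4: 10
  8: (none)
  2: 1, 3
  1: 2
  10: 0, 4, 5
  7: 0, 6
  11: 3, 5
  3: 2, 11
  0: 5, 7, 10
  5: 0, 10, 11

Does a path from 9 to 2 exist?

No

9 has no edges, so nothing is reachable from it.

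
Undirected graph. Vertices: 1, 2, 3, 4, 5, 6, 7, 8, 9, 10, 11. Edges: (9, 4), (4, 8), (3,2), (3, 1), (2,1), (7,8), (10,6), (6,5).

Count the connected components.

4

From 1: component {1, 2, 3}.
From 4: component {4, 7, 8, 9}.
From 5: component {5, 6, 10}.
From 11: component {11}.
That's 4 components.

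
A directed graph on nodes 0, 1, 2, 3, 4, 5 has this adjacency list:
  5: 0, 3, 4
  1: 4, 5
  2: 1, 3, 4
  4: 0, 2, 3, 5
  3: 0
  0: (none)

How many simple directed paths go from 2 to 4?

3

2→1→4
2→1→5→4
2→4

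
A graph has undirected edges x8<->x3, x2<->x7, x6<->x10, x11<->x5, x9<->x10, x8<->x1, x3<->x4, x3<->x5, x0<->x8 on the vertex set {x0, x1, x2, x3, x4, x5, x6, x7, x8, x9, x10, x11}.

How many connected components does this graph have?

3

From x0: component {x0, x1, x3, x4, x5, x8, x11}.
From x2: component {x2, x7}.
From x6: component {x6, x9, x10}.
That's 3 components.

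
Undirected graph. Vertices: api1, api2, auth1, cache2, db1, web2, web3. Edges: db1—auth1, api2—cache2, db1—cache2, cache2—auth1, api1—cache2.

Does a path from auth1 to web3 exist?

Explore from auth1.
Distance 1: reach cache2, db1.
Distance 2: reach api1, api2.
The search is exhausted without reaching web3; it lies in a different component.

No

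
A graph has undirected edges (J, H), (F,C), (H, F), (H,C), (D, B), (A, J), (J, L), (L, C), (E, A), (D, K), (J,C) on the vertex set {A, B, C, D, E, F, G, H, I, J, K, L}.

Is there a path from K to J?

No

Explore from K.
Distance 1: reach D.
Distance 2: reach B.
The search is exhausted without reaching J; it lies in a different component.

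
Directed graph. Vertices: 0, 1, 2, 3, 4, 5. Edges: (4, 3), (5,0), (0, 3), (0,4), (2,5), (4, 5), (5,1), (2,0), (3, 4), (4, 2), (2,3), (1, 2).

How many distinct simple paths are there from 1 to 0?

3

1→2→0
1→2→3→4→5→0
1→2→5→0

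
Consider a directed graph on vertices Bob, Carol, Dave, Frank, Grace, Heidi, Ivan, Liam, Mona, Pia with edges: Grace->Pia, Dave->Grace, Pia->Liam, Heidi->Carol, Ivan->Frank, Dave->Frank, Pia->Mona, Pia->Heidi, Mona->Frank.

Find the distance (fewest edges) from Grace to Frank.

3

Distance 0: Grace.
Distance 1: Pia.
Distance 2: Heidi, Liam, Mona.
Distance 3: Carol, Frank — contains Frank.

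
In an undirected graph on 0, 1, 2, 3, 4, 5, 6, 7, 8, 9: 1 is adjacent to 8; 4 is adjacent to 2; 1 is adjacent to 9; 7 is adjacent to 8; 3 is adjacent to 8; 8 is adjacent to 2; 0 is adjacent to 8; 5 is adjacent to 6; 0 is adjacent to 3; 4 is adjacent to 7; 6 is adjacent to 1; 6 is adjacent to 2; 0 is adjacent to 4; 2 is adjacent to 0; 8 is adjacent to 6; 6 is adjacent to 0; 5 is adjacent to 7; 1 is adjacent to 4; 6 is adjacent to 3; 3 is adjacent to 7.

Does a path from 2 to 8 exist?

Yes

Explore from 2.
Distance 1: reach 0, 4, 6, 8.
Found 8.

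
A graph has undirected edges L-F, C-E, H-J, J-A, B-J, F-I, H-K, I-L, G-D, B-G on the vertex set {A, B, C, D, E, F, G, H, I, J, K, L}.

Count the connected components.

3

From A: component {A, B, D, G, H, J, K}.
From C: component {C, E}.
From F: component {F, I, L}.
That's 3 components.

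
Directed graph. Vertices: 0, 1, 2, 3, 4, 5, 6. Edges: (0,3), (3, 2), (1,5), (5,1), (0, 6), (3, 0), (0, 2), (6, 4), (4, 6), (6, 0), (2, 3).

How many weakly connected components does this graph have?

From 0: component {0, 2, 3, 4, 6}.
From 1: component {1, 5}.
That's 2 components.

2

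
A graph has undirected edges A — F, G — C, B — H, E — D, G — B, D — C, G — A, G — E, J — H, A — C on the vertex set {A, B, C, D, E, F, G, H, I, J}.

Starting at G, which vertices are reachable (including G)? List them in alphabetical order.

Start at G.
Its neighbours: A, B, C, E.
Then their neighbours: D, F, H.
Then next layer: J.
Nothing further is reachable.

A, B, C, D, E, F, G, H, J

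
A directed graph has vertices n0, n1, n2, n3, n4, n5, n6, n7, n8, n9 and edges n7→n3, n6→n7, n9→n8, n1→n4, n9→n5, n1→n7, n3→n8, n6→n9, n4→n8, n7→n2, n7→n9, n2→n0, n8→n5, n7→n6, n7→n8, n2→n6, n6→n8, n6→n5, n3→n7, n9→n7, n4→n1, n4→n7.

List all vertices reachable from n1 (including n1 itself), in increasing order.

Start at n1.
Its neighbours: n4, n7.
Then their neighbours: n2, n3, n6, n8, n9.
Then next layer: n0, n5.
Every vertex is now reached.

n0, n1, n2, n3, n4, n5, n6, n7, n8, n9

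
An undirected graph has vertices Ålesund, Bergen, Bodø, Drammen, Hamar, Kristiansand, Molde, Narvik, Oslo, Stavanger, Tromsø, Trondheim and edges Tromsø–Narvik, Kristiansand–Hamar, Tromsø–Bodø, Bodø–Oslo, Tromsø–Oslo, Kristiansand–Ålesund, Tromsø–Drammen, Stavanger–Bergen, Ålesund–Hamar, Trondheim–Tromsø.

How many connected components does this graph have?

From Ålesund: component {Ålesund, Hamar, Kristiansand}.
From Bergen: component {Bergen, Stavanger}.
From Bodø: component {Bodø, Drammen, Narvik, Oslo, Tromsø, Trondheim}.
From Molde: component {Molde}.
That's 4 components.

4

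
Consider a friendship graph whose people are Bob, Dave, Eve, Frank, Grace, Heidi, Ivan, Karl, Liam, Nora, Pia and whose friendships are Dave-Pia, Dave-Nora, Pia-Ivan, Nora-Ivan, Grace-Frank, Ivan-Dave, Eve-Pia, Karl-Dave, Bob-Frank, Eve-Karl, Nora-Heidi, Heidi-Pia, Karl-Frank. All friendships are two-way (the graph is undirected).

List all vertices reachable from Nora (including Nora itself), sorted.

Start at Nora.
Its neighbours: Dave, Heidi, Ivan.
Then their neighbours: Karl, Pia.
Then next layer: Eve, Frank.
Then next layer: Bob, Grace.
Nothing further is reachable.

Bob, Dave, Eve, Frank, Grace, Heidi, Ivan, Karl, Nora, Pia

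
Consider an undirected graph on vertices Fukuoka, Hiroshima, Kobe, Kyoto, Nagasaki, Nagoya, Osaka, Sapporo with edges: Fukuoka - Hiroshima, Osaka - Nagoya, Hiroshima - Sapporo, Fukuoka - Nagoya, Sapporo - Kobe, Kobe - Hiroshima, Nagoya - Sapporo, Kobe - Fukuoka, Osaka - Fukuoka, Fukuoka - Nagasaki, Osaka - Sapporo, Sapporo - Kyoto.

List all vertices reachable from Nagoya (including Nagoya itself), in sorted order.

Fukuoka, Hiroshima, Kobe, Kyoto, Nagasaki, Nagoya, Osaka, Sapporo

Start at Nagoya.
Its neighbours: Fukuoka, Osaka, Sapporo.
Then their neighbours: Hiroshima, Kobe, Kyoto, Nagasaki.
Every vertex is now reached.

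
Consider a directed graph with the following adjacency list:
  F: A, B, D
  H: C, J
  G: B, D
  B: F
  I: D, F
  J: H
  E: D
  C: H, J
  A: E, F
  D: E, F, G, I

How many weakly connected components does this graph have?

From A: component {A, B, D, E, F, G, I}.
From C: component {C, H, J}.
That's 2 components.

2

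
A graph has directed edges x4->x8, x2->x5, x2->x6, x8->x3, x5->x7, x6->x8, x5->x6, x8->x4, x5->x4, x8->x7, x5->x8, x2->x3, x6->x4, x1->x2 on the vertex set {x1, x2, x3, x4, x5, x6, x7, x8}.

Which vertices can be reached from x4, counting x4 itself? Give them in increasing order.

x3, x4, x7, x8

Start at x4.
Its neighbours: x8.
Then their neighbours: x3, x7.
Nothing further is reachable.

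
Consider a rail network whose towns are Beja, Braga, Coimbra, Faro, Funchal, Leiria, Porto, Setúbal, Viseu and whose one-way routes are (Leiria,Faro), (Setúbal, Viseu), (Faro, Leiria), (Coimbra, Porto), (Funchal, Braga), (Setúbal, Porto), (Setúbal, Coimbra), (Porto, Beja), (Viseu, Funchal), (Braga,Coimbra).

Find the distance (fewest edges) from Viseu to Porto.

Distance 0: Viseu.
Distance 1: Funchal.
Distance 2: Braga.
Distance 3: Coimbra.
Distance 4: Porto — contains Porto.

4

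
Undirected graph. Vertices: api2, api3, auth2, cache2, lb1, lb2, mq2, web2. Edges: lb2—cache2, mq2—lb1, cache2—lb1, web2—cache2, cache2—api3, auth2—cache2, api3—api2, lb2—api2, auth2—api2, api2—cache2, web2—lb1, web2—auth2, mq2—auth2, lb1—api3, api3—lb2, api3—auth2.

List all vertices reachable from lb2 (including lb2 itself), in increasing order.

api2, api3, auth2, cache2, lb1, lb2, mq2, web2

Start at lb2.
Its neighbours: api2, api3, cache2.
Then their neighbours: auth2, lb1, web2.
Then next layer: mq2.
Every vertex is now reached.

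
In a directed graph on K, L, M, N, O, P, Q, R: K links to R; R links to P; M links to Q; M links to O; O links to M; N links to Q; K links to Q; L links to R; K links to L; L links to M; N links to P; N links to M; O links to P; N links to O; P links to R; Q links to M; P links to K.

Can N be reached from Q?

Explore from Q.
Distance 1: reach M.
Distance 2: reach O.
Distance 3: reach P.
Distance 4: reach K, R.
Distance 5: reach L.
The search from Q is exhausted; no directed path reaches N.

No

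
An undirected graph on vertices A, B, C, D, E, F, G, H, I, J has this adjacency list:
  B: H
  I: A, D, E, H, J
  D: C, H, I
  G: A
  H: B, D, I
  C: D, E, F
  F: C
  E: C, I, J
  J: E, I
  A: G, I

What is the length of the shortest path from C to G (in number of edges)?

Distance 0: C.
Distance 1: D, E, F.
Distance 2: H, I, J.
Distance 3: A, B.
Distance 4: G — contains G.

4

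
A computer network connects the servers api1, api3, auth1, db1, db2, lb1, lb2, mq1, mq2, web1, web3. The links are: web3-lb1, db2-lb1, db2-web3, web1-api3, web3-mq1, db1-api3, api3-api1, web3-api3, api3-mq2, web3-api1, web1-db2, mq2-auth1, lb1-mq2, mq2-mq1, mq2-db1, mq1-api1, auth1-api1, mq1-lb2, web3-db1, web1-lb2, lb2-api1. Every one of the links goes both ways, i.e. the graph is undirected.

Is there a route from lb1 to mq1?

Yes

Explore from lb1.
Distance 1: reach db2, mq2, web3.
Distance 2: reach api1, api3, auth1, db1, mq1, web1.
Found mq1.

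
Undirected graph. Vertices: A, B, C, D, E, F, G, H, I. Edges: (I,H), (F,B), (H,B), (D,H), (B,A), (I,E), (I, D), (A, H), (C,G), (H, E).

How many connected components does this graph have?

2

From A: component {A, B, D, E, F, H, I}.
From C: component {C, G}.
That's 2 components.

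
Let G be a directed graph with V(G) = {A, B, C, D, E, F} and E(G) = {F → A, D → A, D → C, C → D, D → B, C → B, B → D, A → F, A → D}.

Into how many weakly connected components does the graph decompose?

2

From A: component {A, B, C, D, F}.
From E: component {E}.
That's 2 components.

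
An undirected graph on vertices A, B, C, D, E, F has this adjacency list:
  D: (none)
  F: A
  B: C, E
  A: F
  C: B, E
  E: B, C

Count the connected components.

From A: component {A, F}.
From B: component {B, C, E}.
From D: component {D}.
That's 3 components.

3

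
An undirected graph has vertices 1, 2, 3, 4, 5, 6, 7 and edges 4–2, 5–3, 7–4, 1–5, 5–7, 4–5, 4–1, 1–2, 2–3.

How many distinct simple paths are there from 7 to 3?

7–4–1–2–3
7–4–1–5–3
7–4–2–1–5–3
7–4–2–3
7–4–5–1–2–3
7–4–5–3
7–5–1–2–3
7–5–1–4–2–3
7–5–3
7–5–4–1–2–3
7–5–4–2–3

11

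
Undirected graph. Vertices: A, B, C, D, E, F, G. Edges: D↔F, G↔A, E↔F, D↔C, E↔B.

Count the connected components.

2

From A: component {A, G}.
From B: component {B, C, D, E, F}.
That's 2 components.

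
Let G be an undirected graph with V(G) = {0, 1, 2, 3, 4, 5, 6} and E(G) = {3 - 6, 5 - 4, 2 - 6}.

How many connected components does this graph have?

From 0: component {0}.
From 1: component {1}.
From 2: component {2, 3, 6}.
From 4: component {4, 5}.
That's 4 components.

4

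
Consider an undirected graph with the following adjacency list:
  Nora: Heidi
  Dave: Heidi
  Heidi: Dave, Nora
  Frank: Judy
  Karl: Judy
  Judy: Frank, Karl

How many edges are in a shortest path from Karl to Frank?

Distance 0: Karl.
Distance 1: Judy.
Distance 2: Frank — contains Frank.

2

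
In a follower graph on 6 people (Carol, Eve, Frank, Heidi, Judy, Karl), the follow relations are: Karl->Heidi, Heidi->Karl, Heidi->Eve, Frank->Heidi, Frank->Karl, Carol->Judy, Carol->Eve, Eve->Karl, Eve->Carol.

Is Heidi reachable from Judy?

Judy has no outgoing edges, so nothing is reachable from it.

No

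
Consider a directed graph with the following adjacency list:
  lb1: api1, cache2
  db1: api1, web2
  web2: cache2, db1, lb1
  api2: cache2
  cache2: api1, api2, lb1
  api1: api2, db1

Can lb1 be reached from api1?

Explore from api1.
Distance 1: reach api2, db1.
Distance 2: reach cache2, web2.
Distance 3: reach lb1.
Found lb1.

Yes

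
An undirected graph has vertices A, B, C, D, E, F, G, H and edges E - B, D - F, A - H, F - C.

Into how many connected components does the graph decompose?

From A: component {A, H}.
From B: component {B, E}.
From C: component {C, D, F}.
From G: component {G}.
That's 4 components.

4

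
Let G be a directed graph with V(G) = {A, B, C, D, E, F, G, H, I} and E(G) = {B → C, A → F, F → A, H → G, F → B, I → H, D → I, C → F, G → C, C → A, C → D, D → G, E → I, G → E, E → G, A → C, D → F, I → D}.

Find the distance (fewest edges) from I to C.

3

Distance 0: I.
Distance 1: D, H.
Distance 2: F, G.
Distance 3: A, B, C, E — contains C.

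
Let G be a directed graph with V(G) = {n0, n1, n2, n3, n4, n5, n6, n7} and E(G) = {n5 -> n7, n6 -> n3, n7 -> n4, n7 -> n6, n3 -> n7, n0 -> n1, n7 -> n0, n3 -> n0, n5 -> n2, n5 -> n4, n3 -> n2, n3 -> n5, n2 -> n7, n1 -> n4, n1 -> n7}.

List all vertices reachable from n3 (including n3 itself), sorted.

Start at n3.
Its neighbours: n0, n2, n5, n7.
Then their neighbours: n1, n4, n6.
Every vertex is now reached.

n0, n1, n2, n3, n4, n5, n6, n7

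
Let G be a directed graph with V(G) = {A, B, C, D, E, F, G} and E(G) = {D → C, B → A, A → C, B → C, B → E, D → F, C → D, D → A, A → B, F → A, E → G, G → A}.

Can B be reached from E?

Yes

Explore from E.
Distance 1: reach G.
Distance 2: reach A.
Distance 3: reach B, C.
Found B.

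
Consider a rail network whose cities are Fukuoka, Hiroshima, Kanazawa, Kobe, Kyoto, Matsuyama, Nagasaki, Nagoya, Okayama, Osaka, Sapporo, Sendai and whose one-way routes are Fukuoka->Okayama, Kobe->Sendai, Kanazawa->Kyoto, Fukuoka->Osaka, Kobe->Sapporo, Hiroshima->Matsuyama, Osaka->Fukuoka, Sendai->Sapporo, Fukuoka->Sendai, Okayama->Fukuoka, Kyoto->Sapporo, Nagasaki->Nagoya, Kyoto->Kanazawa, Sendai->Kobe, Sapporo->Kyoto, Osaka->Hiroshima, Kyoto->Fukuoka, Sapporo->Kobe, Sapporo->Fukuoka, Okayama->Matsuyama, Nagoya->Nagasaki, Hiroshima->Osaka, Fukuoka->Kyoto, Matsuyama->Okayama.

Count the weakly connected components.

2

From Fukuoka: component {Fukuoka, Hiroshima, Kanazawa, Kobe, Kyoto, Matsuyama, Okayama, Osaka, Sapporo, Sendai}.
From Nagasaki: component {Nagasaki, Nagoya}.
That's 2 components.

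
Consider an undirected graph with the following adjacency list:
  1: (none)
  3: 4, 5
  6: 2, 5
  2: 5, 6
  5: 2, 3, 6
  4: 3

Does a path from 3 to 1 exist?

No

Explore from 3.
Distance 1: reach 4, 5.
Distance 2: reach 2, 6.
The search is exhausted without reaching 1; it lies in a different component.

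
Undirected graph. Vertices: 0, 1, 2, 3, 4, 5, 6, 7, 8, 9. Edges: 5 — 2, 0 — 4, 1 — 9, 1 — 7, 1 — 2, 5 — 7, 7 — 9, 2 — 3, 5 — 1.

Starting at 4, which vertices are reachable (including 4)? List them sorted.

0, 4

Start at 4.
Its neighbours: 0.
Nothing further is reachable.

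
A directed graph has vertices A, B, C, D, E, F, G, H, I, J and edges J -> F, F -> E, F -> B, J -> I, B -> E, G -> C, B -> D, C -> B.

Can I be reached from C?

Explore from C.
Distance 1: reach B.
Distance 2: reach D, E.
The search from C is exhausted; no directed path reaches I.

No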